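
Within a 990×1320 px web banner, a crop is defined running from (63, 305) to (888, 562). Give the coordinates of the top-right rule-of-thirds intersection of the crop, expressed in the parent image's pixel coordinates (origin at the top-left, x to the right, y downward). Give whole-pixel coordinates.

Crop width = 888 − 63 = 825 px; one third is 275.00 px.
Crop height = 562 − 305 = 257 px; one third is 85.67 px.
The top-right point is two-thirds across and one-third down within the crop:
x = 63 + 2 × 275.00 ≈ 613; y = 305 + 1 × 85.67 ≈ 391.

(613, 391)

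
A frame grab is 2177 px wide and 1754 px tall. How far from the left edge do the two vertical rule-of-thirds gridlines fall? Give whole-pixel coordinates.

x = 726 px and x = 1451 px

2177 / 3 = 725.67, so the vertical lines sit at one and two thirds of 2177.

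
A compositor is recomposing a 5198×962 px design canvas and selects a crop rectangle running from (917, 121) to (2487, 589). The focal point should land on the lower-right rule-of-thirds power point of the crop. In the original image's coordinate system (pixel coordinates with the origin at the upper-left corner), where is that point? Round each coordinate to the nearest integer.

Crop width = 2487 − 917 = 1570 px; one third is 523.33 px.
Crop height = 589 − 121 = 468 px; one third is 156.00 px.
The lower-right point is two-thirds across and two-thirds down within the crop:
x = 917 + 2 × 523.33 ≈ 1964; y = 121 + 2 × 156.00 ≈ 433.

(1964, 433)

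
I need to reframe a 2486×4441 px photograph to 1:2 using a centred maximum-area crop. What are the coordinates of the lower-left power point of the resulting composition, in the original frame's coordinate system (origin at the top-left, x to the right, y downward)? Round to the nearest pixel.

(873, 2961)

2486/4441 > 1/2, so the 1:2 crop keeps the full height 4441 and trims width to 4441 × 1/2 = 2220.50 px.
Left offset = (2486 − 2220.50)/2 = 132.75 px; top offset = 0.
Lower-left is one-third across and two-thirds down within the crop:
x = 132.75 + 1 × 2220.50/3 ≈ 873; y = 0.00 + 2 × 4441.00/3 ≈ 2961.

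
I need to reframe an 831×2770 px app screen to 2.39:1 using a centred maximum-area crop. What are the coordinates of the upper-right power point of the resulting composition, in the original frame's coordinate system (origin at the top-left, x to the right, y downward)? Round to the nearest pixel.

831/2770 < 2.39/1, so the 2.39:1 crop keeps the full width 831 and trims height to 831 × 1/2.39 = 347.70 px.
Top offset = (2770 − 347.70)/2 = 1211.15 px; left offset = 0.
Upper-right is two-thirds across and one-third down within the crop:
x = 0.00 + 2 × 831.00/3 ≈ 554; y = 1211.15 + 1 × 347.70/3 ≈ 1327.

x = 554 px, y = 1327 px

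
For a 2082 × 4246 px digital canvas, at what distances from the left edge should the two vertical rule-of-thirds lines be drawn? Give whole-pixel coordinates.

694 px and 1388 px

2082 / 3 = 694, so the vertical lines sit at one and two thirds of 2082.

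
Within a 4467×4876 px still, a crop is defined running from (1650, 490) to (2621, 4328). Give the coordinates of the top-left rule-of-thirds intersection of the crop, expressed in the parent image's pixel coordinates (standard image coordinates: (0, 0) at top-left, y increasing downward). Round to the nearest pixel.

Crop width = 2621 − 1650 = 971 px; one third is 323.67 px.
Crop height = 4328 − 490 = 3838 px; one third is 1279.33 px.
The top-left point is one-third across and one-third down within the crop:
x = 1650 + 1 × 323.67 ≈ 1974; y = 490 + 1 × 1279.33 ≈ 1769.

(1974, 1769)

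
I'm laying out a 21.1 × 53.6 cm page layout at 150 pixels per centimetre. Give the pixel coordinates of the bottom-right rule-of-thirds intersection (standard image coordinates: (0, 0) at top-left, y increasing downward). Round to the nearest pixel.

x = 2110 px, y = 5360 px

In pixels the canvas is 21.1 × 150 = 3165 wide and 53.6 × 150 = 8040 tall.
The bottom-right point is two-thirds across and two-thirds down:
x = 2 × 3165/3 ≈ 2110; y = 2 × 8040/3 ≈ 5360.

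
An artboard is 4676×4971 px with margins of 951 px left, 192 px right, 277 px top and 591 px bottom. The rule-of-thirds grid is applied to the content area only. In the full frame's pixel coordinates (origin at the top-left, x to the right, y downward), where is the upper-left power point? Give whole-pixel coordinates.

Content width = 4676 − 951 − 192 = 3533 px; content height = 4971 − 277 − 591 = 4103 px.
Upper-left is one-third across and one-third down within the content area.
x = 951 + 1 × 3533/3 = 951 + 1177.67 ≈ 2129
y = 277 + 1 × 4103/3 = 277 + 1367.67 ≈ 1645

x = 2129 px, y = 1645 px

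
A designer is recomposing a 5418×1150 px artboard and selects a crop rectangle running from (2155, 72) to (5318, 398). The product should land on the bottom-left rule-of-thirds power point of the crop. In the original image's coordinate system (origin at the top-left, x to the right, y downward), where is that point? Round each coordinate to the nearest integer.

(3209, 289)

Crop width = 5318 − 2155 = 3163 px; one third is 1054.33 px.
Crop height = 398 − 72 = 326 px; one third is 108.67 px.
The bottom-left point is one-third across and two-thirds down within the crop:
x = 2155 + 1 × 1054.33 ≈ 3209; y = 72 + 2 × 108.67 ≈ 289.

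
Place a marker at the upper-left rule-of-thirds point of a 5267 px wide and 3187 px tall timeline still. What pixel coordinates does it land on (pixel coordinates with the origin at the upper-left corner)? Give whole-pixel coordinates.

(1756, 1062)

The upper-left point sits one-third of the way across and one-third of the way down.
x = 1 × 5267/3 ≈ 1756; y = 1 × 3187/3 ≈ 1062.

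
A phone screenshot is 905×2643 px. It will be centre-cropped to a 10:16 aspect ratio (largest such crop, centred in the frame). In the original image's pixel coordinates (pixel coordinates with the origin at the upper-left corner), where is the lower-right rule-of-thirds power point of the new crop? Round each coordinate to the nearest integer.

x = 603 px, y = 1563 px

905/2643 < 10/16, so the 10:16 crop keeps the full width 905 and trims height to 905 × 16/10 = 1448.00 px.
Top offset = (2643 − 1448.00)/2 = 597.50 px; left offset = 0.
Lower-right is two-thirds across and two-thirds down within the crop:
x = 0.00 + 2 × 905.00/3 ≈ 603; y = 597.50 + 2 × 1448.00/3 ≈ 1563.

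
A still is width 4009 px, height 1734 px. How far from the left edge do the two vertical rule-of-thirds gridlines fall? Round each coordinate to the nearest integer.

1336 px and 2673 px

4009 / 3 = 1336.33, so the vertical lines sit at one and two thirds of 4009.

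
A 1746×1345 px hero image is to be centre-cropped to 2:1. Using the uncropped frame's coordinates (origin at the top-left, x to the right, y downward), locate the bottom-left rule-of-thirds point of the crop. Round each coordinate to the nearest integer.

1746/1345 < 2/1, so the 2:1 crop keeps the full width 1746 and trims height to 1746 × 1/2 = 873.00 px.
Top offset = (1345 − 873.00)/2 = 236.00 px; left offset = 0.
Bottom-left is one-third across and two-thirds down within the crop:
x = 0.00 + 1 × 1746.00/3 ≈ 582; y = 236.00 + 2 × 873.00/3 ≈ 818.

(582, 818)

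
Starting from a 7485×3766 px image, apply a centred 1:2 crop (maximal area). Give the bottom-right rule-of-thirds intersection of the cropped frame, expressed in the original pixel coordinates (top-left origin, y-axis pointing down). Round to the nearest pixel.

7485/3766 > 1/2, so the 1:2 crop keeps the full height 3766 and trims width to 3766 × 1/2 = 1883.00 px.
Left offset = (7485 − 1883.00)/2 = 2801.00 px; top offset = 0.
Bottom-right is two-thirds across and two-thirds down within the crop:
x = 2801.00 + 2 × 1883.00/3 ≈ 4056; y = 0.00 + 2 × 3766.00/3 ≈ 2511.

(4056, 2511)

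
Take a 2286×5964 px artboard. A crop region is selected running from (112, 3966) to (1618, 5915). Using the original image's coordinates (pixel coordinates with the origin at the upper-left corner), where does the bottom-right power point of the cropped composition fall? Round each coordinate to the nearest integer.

Crop width = 1618 − 112 = 1506 px; one third is 502.00 px.
Crop height = 5915 − 3966 = 1949 px; one third is 649.67 px.
The bottom-right point is two-thirds across and two-thirds down within the crop:
x = 112 + 2 × 502.00 ≈ 1116; y = 3966 + 2 × 649.67 ≈ 5265.

(1116, 5265)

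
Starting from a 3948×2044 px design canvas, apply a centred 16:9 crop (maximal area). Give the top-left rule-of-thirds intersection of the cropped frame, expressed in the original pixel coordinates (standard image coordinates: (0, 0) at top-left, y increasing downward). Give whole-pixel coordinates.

3948/2044 > 16/9, so the 16:9 crop keeps the full height 2044 and trims width to 2044 × 16/9 = 3633.78 px.
Left offset = (3948 − 3633.78)/2 = 157.11 px; top offset = 0.
Top-left is one-third across and one-third down within the crop:
x = 157.11 + 1 × 3633.78/3 ≈ 1368; y = 0.00 + 1 × 2044.00/3 ≈ 681.

x = 1368 px, y = 681 px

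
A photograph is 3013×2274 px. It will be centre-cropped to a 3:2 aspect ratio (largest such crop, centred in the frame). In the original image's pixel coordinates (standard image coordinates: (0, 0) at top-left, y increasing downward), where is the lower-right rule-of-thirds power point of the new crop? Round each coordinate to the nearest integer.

x = 2009 px, y = 1472 px

3013/2274 < 3/2, so the 3:2 crop keeps the full width 3013 and trims height to 3013 × 2/3 = 2008.67 px.
Top offset = (2274 − 2008.67)/2 = 132.67 px; left offset = 0.
Lower-right is two-thirds across and two-thirds down within the crop:
x = 0.00 + 2 × 3013.00/3 ≈ 2009; y = 132.67 + 2 × 2008.67/3 ≈ 1472.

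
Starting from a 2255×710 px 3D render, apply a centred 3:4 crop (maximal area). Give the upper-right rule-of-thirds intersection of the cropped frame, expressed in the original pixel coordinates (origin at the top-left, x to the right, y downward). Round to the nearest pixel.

x = 1216 px, y = 237 px

2255/710 > 3/4, so the 3:4 crop keeps the full height 710 and trims width to 710 × 3/4 = 532.50 px.
Left offset = (2255 − 532.50)/2 = 861.25 px; top offset = 0.
Upper-right is two-thirds across and one-third down within the crop:
x = 861.25 + 2 × 532.50/3 ≈ 1216; y = 0.00 + 1 × 710.00/3 ≈ 237.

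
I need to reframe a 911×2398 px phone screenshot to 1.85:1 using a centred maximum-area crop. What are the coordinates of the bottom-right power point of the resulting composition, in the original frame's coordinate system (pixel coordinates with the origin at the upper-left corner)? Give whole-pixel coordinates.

911/2398 < 1.85/1, so the 1.85:1 crop keeps the full width 911 and trims height to 911 × 1/1.85 = 492.43 px.
Top offset = (2398 − 492.43)/2 = 952.78 px; left offset = 0.
Bottom-right is two-thirds across and two-thirds down within the crop:
x = 0.00 + 2 × 911.00/3 ≈ 607; y = 952.78 + 2 × 492.43/3 ≈ 1281.

(607, 1281)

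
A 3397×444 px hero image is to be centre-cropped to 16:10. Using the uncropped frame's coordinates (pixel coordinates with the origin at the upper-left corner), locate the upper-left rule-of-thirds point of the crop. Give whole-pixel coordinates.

(1580, 148)

3397/444 > 16/10, so the 16:10 crop keeps the full height 444 and trims width to 444 × 16/10 = 710.40 px.
Left offset = (3397 − 710.40)/2 = 1343.30 px; top offset = 0.
Upper-left is one-third across and one-third down within the crop:
x = 1343.30 + 1 × 710.40/3 ≈ 1580; y = 0.00 + 1 × 444.00/3 ≈ 148.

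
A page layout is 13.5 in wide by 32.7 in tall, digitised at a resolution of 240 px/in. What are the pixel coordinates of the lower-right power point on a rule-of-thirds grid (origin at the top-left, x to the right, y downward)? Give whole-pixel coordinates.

(2160, 5232)

In pixels the canvas is 13.5 × 240 = 3240 wide and 32.7 × 240 = 7848 tall.
The lower-right point is two-thirds across and two-thirds down:
x = 2 × 3240/3 ≈ 2160; y = 2 × 7848/3 ≈ 5232.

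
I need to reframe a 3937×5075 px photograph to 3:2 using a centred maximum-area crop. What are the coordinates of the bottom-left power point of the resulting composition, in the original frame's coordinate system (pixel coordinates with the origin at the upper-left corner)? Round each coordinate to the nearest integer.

(1312, 2975)

3937/5075 < 3/2, so the 3:2 crop keeps the full width 3937 and trims height to 3937 × 2/3 = 2624.67 px.
Top offset = (5075 − 2624.67)/2 = 1225.17 px; left offset = 0.
Bottom-left is one-third across and two-thirds down within the crop:
x = 0.00 + 1 × 3937.00/3 ≈ 1312; y = 1225.17 + 2 × 2624.67/3 ≈ 2975.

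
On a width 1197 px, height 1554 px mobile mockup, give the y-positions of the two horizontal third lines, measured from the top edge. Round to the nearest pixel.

518 px and 1036 px

1554 / 3 = 518, so the horizontal lines sit at one and two thirds of 1554.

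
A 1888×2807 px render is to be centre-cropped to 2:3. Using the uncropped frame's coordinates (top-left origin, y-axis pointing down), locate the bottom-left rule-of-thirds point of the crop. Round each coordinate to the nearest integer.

1888/2807 > 2/3, so the 2:3 crop keeps the full height 2807 and trims width to 2807 × 2/3 = 1871.33 px.
Left offset = (1888 − 1871.33)/2 = 8.33 px; top offset = 0.
Bottom-left is one-third across and two-thirds down within the crop:
x = 8.33 + 1 × 1871.33/3 ≈ 632; y = 0.00 + 2 × 2807.00/3 ≈ 1871.

(632, 1871)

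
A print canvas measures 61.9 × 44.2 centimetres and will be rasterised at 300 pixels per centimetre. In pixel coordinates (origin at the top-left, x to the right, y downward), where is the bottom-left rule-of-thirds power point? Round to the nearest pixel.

In pixels the canvas is 61.9 × 300 = 18570 wide and 44.2 × 300 = 13260 tall.
The bottom-left point is one-third across and two-thirds down:
x = 1 × 18570/3 ≈ 6190; y = 2 × 13260/3 ≈ 8840.

x = 6190 px, y = 8840 px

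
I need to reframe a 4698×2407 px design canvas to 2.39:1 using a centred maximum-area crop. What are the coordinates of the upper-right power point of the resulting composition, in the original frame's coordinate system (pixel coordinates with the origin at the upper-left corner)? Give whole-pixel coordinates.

4698/2407 < 2.39/1, so the 2.39:1 crop keeps the full width 4698 and trims height to 4698 × 1/2.39 = 1965.69 px.
Top offset = (2407 − 1965.69)/2 = 220.65 px; left offset = 0.
Upper-right is two-thirds across and one-third down within the crop:
x = 0.00 + 2 × 4698.00/3 ≈ 3132; y = 220.65 + 1 × 1965.69/3 ≈ 876.

(3132, 876)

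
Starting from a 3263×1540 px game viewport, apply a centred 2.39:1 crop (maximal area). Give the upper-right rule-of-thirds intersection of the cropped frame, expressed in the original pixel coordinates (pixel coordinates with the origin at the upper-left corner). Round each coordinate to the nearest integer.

3263/1540 < 2.39/1, so the 2.39:1 crop keeps the full width 3263 and trims height to 3263 × 1/2.39 = 1365.27 px.
Top offset = (1540 − 1365.27)/2 = 87.36 px; left offset = 0.
Upper-right is two-thirds across and one-third down within the crop:
x = 0.00 + 2 × 3263.00/3 ≈ 2175; y = 87.36 + 1 × 1365.27/3 ≈ 542.

x = 2175 px, y = 542 px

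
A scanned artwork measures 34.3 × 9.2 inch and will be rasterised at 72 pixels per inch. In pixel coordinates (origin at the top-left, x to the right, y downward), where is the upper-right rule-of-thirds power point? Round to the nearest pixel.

x = 1646 px, y = 221 px

In pixels the canvas is 34.3 × 72 = 2469.6 wide and 9.2 × 72 = 662.4 tall.
The upper-right point is two-thirds across and one-third down:
x = 2 × 2469.6/3 ≈ 1646; y = 1 × 662.4/3 ≈ 221.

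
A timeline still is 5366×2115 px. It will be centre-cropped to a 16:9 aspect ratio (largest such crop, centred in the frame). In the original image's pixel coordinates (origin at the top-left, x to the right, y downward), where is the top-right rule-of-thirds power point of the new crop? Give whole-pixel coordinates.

5366/2115 > 16/9, so the 16:9 crop keeps the full height 2115 and trims width to 2115 × 16/9 = 3760.00 px.
Left offset = (5366 − 3760.00)/2 = 803.00 px; top offset = 0.
Top-right is two-thirds across and one-third down within the crop:
x = 803.00 + 2 × 3760.00/3 ≈ 3310; y = 0.00 + 1 × 2115.00/3 ≈ 705.

(3310, 705)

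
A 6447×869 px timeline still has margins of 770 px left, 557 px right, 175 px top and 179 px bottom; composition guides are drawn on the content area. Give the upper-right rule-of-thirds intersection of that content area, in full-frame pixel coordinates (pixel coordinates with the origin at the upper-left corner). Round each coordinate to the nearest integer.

Content width = 6447 − 770 − 557 = 5120 px; content height = 869 − 175 − 179 = 515 px.
Upper-right is two-thirds across and one-third down within the content area.
x = 770 + 2 × 5120/3 = 770 + 3413.33 ≈ 4183
y = 175 + 1 × 515/3 = 175 + 171.67 ≈ 347

x = 4183 px, y = 347 px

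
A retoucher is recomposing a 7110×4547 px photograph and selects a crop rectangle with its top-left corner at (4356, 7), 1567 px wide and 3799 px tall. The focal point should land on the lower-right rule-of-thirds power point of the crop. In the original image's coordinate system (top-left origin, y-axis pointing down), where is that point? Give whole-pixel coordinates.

(5401, 2540)

One third of the crop width 1567 is 522.33 px.
One third of the crop height 3799 is 1266.33 px.
The lower-right point is two-thirds across and two-thirds down within the crop:
x = 4356 + 2 × 522.33 ≈ 5401; y = 7 + 2 × 1266.33 ≈ 2540.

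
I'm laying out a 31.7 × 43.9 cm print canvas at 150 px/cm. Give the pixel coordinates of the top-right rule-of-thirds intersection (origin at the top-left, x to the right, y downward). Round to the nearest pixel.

(3170, 2195)

In pixels the canvas is 31.7 × 150 = 4755 wide and 43.9 × 150 = 6585 tall.
The top-right point is two-thirds across and one-third down:
x = 2 × 4755/3 ≈ 3170; y = 1 × 6585/3 ≈ 2195.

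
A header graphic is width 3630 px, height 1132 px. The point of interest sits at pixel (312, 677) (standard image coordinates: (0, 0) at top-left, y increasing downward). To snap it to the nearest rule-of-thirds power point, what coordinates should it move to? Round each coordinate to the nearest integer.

(1210, 755)

Third lines: x ∈ {1210, 2420}, y ∈ {377, 755}.
312 is closer to x = 1210; 677 is closer to y = 755.
So the nearest intersection is the lower-left power point.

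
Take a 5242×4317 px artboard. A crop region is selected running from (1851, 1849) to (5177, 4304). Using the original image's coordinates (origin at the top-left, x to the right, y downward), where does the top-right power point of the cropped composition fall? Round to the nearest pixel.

x = 4068 px, y = 2667 px

Crop width = 5177 − 1851 = 3326 px; one third is 1108.67 px.
Crop height = 4304 − 1849 = 2455 px; one third is 818.33 px.
The top-right point is two-thirds across and one-third down within the crop:
x = 1851 + 2 × 1108.67 ≈ 4068; y = 1849 + 1 × 818.33 ≈ 2667.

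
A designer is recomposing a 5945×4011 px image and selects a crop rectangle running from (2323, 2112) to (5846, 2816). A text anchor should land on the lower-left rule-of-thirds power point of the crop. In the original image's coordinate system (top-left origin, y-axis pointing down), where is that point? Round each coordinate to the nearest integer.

(3497, 2581)

Crop width = 5846 − 2323 = 3523 px; one third is 1174.33 px.
Crop height = 2816 − 2112 = 704 px; one third is 234.67 px.
The lower-left point is one-third across and two-thirds down within the crop:
x = 2323 + 1 × 1174.33 ≈ 3497; y = 2112 + 2 × 234.67 ≈ 2581.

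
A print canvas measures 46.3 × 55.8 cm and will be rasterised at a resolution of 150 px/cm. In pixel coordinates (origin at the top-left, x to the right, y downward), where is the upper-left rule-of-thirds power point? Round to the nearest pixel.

In pixels the canvas is 46.3 × 150 = 6945 wide and 55.8 × 150 = 8370 tall.
The upper-left point is one-third across and one-third down:
x = 1 × 6945/3 ≈ 2315; y = 1 × 8370/3 ≈ 2790.

x = 2315 px, y = 2790 px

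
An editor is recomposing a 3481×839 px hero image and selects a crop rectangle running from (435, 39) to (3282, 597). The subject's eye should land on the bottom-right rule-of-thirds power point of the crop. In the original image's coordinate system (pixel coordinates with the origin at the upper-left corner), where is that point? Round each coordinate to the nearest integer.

Crop width = 3282 − 435 = 2847 px; one third is 949.00 px.
Crop height = 597 − 39 = 558 px; one third is 186.00 px.
The bottom-right point is two-thirds across and two-thirds down within the crop:
x = 435 + 2 × 949.00 ≈ 2333; y = 39 + 2 × 186.00 ≈ 411.

x = 2333 px, y = 411 px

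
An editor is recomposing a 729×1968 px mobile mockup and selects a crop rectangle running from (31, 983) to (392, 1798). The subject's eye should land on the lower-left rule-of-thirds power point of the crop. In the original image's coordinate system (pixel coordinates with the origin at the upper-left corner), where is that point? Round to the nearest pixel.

Crop width = 392 − 31 = 361 px; one third is 120.33 px.
Crop height = 1798 − 983 = 815 px; one third is 271.67 px.
The lower-left point is one-third across and two-thirds down within the crop:
x = 31 + 1 × 120.33 ≈ 151; y = 983 + 2 × 271.67 ≈ 1526.

x = 151 px, y = 1526 px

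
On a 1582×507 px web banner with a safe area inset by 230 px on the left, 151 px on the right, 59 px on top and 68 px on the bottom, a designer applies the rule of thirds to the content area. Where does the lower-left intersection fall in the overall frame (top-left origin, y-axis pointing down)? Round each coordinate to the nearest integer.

x = 630 px, y = 312 px

Content width = 1582 − 230 − 151 = 1201 px; content height = 507 − 59 − 68 = 380 px.
Lower-left is one-third across and two-thirds down within the content area.
x = 230 + 1 × 1201/3 = 230 + 400.33 ≈ 630
y = 59 + 2 × 380/3 = 59 + 253.33 ≈ 312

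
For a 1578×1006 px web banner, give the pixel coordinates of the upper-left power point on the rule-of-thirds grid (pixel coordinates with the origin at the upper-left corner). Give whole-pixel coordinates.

The upper-left point sits one-third of the way across and one-third of the way down.
x = 1 × 1578/3 ≈ 526; y = 1 × 1006/3 ≈ 335.

(526, 335)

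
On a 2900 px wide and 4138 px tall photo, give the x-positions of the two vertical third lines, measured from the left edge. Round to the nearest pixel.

2900 / 3 = 966.67, so the vertical lines sit at one and two thirds of 2900.

967 px and 1933 px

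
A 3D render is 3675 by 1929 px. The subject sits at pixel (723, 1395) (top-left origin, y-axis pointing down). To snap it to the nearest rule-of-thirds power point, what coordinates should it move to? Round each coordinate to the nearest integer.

(1225, 1286)

Third lines: x ∈ {1225, 2450}, y ∈ {643, 1286}.
723 is closer to x = 1225; 1395 is closer to y = 1286.
So the nearest intersection is the lower-left power point.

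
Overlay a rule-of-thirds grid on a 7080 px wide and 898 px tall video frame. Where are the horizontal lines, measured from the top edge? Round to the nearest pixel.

898 / 3 = 299.33, so the horizontal lines sit at one and two thirds of 898.

y = 299 px and y = 599 px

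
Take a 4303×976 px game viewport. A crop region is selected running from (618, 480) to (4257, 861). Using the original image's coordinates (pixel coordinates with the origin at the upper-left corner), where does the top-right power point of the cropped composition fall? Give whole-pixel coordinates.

(3044, 607)

Crop width = 4257 − 618 = 3639 px; one third is 1213.00 px.
Crop height = 861 − 480 = 381 px; one third is 127.00 px.
The top-right point is two-thirds across and one-third down within the crop:
x = 618 + 2 × 1213.00 ≈ 3044; y = 480 + 1 × 127.00 ≈ 607.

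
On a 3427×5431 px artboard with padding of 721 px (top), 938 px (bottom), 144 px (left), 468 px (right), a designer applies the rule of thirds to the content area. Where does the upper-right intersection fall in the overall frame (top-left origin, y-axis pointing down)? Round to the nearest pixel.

Content width = 3427 − 144 − 468 = 2815 px; content height = 5431 − 721 − 938 = 3772 px.
Upper-right is two-thirds across and one-third down within the content area.
x = 144 + 2 × 2815/3 = 144 + 1876.67 ≈ 2021
y = 721 + 1 × 3772/3 = 721 + 1257.33 ≈ 1978

(2021, 1978)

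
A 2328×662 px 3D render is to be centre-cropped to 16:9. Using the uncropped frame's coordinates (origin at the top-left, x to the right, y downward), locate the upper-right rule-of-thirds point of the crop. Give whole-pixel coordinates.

2328/662 > 16/9, so the 16:9 crop keeps the full height 662 and trims width to 662 × 16/9 = 1176.89 px.
Left offset = (2328 − 1176.89)/2 = 575.56 px; top offset = 0.
Upper-right is two-thirds across and one-third down within the crop:
x = 575.56 + 2 × 1176.89/3 ≈ 1360; y = 0.00 + 1 × 662.00/3 ≈ 221.

(1360, 221)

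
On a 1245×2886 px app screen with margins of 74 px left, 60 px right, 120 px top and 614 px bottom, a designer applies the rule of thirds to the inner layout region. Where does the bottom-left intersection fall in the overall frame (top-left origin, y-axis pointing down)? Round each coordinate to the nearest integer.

Content width = 1245 − 74 − 60 = 1111 px; content height = 2886 − 120 − 614 = 2152 px.
Bottom-left is one-third across and two-thirds down within the inner layout region.
x = 74 + 1 × 1111/3 = 74 + 370.33 ≈ 444
y = 120 + 2 × 2152/3 = 120 + 1434.67 ≈ 1555

x = 444 px, y = 1555 px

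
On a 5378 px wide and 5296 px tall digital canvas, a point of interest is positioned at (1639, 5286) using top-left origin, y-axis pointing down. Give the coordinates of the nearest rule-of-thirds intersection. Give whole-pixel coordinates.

(1793, 3531)

Third lines: x ∈ {1793, 3585}, y ∈ {1765, 3531}.
1639 is closer to x = 1793; 5286 is closer to y = 3531.
So the nearest intersection is the lower-left power point.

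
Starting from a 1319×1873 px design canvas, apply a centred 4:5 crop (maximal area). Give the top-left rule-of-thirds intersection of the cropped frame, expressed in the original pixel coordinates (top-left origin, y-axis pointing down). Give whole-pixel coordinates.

(440, 662)

1319/1873 < 4/5, so the 4:5 crop keeps the full width 1319 and trims height to 1319 × 5/4 = 1648.75 px.
Top offset = (1873 − 1648.75)/2 = 112.12 px; left offset = 0.
Top-left is one-third across and one-third down within the crop:
x = 0.00 + 1 × 1319.00/3 ≈ 440; y = 112.12 + 1 × 1648.75/3 ≈ 662.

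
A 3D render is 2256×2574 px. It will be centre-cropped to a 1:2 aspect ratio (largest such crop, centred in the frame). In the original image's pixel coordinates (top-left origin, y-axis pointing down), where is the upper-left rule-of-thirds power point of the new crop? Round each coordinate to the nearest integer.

(914, 858)

2256/2574 > 1/2, so the 1:2 crop keeps the full height 2574 and trims width to 2574 × 1/2 = 1287.00 px.
Left offset = (2256 − 1287.00)/2 = 484.50 px; top offset = 0.
Upper-left is one-third across and one-third down within the crop:
x = 484.50 + 1 × 1287.00/3 ≈ 914; y = 0.00 + 1 × 2574.00/3 ≈ 858.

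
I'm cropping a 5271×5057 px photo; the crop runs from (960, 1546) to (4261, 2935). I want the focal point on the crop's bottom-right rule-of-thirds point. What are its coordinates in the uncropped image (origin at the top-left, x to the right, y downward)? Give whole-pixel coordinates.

Crop width = 4261 − 960 = 3301 px; one third is 1100.33 px.
Crop height = 2935 − 1546 = 1389 px; one third is 463.00 px.
The bottom-right point is two-thirds across and two-thirds down within the crop:
x = 960 + 2 × 1100.33 ≈ 3161; y = 1546 + 2 × 463.00 ≈ 2472.

x = 3161 px, y = 2472 px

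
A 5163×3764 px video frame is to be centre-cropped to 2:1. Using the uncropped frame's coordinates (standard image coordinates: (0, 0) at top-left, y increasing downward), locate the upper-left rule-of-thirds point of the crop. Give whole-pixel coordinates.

5163/3764 < 2/1, so the 2:1 crop keeps the full width 5163 and trims height to 5163 × 1/2 = 2581.50 px.
Top offset = (3764 − 2581.50)/2 = 591.25 px; left offset = 0.
Upper-left is one-third across and one-third down within the crop:
x = 0.00 + 1 × 5163.00/3 ≈ 1721; y = 591.25 + 1 × 2581.50/3 ≈ 1452.

x = 1721 px, y = 1452 px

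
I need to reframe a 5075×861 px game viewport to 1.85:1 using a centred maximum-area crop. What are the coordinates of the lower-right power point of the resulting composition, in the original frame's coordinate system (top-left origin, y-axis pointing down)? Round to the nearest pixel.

(2803, 574)

5075/861 > 1.85/1, so the 1.85:1 crop keeps the full height 861 and trims width to 861 × 1.85/1 = 1592.85 px.
Left offset = (5075 − 1592.85)/2 = 1741.07 px; top offset = 0.
Lower-right is two-thirds across and two-thirds down within the crop:
x = 1741.07 + 2 × 1592.85/3 ≈ 2803; y = 0.00 + 2 × 861.00/3 ≈ 574.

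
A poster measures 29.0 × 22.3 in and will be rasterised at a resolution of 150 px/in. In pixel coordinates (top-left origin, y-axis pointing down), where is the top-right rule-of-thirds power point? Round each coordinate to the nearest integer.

In pixels the canvas is 29.0 × 150 = 4350 wide and 22.3 × 150 = 3345 tall.
The top-right point is two-thirds across and one-third down:
x = 2 × 4350/3 ≈ 2900; y = 1 × 3345/3 ≈ 1115.

x = 2900 px, y = 1115 px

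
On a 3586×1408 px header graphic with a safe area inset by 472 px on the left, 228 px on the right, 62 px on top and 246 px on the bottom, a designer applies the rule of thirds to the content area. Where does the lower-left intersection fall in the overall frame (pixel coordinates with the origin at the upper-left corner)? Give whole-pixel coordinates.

x = 1434 px, y = 795 px

Content width = 3586 − 472 − 228 = 2886 px; content height = 1408 − 62 − 246 = 1100 px.
Lower-left is one-third across and two-thirds down within the content area.
x = 472 + 1 × 2886/3 = 472 + 962.00 ≈ 1434
y = 62 + 2 × 1100/3 = 62 + 733.33 ≈ 795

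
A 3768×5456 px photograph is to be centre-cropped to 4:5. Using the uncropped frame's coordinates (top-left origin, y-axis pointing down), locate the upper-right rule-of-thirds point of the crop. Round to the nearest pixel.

x = 2512 px, y = 1943 px

3768/5456 < 4/5, so the 4:5 crop keeps the full width 3768 and trims height to 3768 × 5/4 = 4710.00 px.
Top offset = (5456 − 4710.00)/2 = 373.00 px; left offset = 0.
Upper-right is two-thirds across and one-third down within the crop:
x = 0.00 + 2 × 3768.00/3 ≈ 2512; y = 373.00 + 1 × 4710.00/3 ≈ 1943.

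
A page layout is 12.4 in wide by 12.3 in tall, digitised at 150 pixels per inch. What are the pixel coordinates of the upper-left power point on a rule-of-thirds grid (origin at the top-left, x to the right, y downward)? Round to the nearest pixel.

x = 620 px, y = 615 px

In pixels the canvas is 12.4 × 150 = 1860 wide and 12.3 × 150 = 1845 tall.
The upper-left point is one-third across and one-third down:
x = 1 × 1860/3 ≈ 620; y = 1 × 1845/3 ≈ 615.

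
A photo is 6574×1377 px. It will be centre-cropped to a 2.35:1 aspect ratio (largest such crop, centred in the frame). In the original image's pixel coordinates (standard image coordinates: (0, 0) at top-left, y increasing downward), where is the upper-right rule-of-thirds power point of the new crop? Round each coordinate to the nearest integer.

6574/1377 > 2.35/1, so the 2.35:1 crop keeps the full height 1377 and trims width to 1377 × 2.35/1 = 3235.95 px.
Left offset = (6574 − 3235.95)/2 = 1669.02 px; top offset = 0.
Upper-right is two-thirds across and one-third down within the crop:
x = 1669.02 + 2 × 3235.95/3 ≈ 3826; y = 0.00 + 1 × 1377.00/3 ≈ 459.

(3826, 459)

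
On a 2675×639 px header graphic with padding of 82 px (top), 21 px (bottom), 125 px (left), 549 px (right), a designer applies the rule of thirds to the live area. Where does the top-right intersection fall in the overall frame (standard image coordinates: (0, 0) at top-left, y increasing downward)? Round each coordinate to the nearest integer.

(1459, 261)

Content width = 2675 − 125 − 549 = 2001 px; content height = 639 − 82 − 21 = 536 px.
Top-right is two-thirds across and one-third down within the live area.
x = 125 + 2 × 2001/3 = 125 + 1334.00 ≈ 1459
y = 82 + 1 × 536/3 = 82 + 178.67 ≈ 261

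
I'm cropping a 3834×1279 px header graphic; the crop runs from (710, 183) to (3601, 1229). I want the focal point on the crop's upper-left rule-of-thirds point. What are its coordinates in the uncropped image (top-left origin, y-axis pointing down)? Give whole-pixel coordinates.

Crop width = 3601 − 710 = 2891 px; one third is 963.67 px.
Crop height = 1229 − 183 = 1046 px; one third is 348.67 px.
The upper-left point is one-third across and one-third down within the crop:
x = 710 + 1 × 963.67 ≈ 1674; y = 183 + 1 × 348.67 ≈ 532.

x = 1674 px, y = 532 px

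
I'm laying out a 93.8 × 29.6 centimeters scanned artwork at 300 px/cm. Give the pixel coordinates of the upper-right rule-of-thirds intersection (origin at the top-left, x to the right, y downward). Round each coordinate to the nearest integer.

In pixels the canvas is 93.8 × 300 = 28140 wide and 29.6 × 300 = 8880 tall.
The upper-right point is two-thirds across and one-third down:
x = 2 × 28140/3 ≈ 18760; y = 1 × 8880/3 ≈ 2960.

(18760, 2960)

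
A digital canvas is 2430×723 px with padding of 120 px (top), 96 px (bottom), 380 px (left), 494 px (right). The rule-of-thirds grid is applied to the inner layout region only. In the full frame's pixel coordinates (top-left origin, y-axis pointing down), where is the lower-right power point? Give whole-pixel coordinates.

Content width = 2430 − 380 − 494 = 1556 px; content height = 723 − 120 − 96 = 507 px.
Lower-right is two-thirds across and two-thirds down within the inner layout region.
x = 380 + 2 × 1556/3 = 380 + 1037.33 ≈ 1417
y = 120 + 2 × 507/3 = 120 + 338.00 ≈ 458

(1417, 458)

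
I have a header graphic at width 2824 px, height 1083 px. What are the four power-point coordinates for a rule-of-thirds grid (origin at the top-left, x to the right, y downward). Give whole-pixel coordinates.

One third of 2824 is 941.33; one third of 1083 is 361.
Vertical third lines at x = 941 and x = 1883; horizontal third lines at y = 361 and y = 722.

(941, 361), (1883, 361), (941, 722), (1883, 722)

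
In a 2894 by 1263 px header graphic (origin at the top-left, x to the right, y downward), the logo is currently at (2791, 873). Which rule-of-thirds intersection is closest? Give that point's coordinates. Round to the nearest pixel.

x = 1929 px, y = 842 px

Third lines: x ∈ {965, 1929}, y ∈ {421, 842}.
2791 is closer to x = 1929; 873 is closer to y = 842.
So the nearest intersection is the lower-right power point.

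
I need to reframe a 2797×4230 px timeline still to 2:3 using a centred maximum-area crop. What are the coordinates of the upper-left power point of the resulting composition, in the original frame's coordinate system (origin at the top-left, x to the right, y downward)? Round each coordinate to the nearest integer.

(932, 1416)

2797/4230 < 2/3, so the 2:3 crop keeps the full width 2797 and trims height to 2797 × 3/2 = 4195.50 px.
Top offset = (4230 − 4195.50)/2 = 17.25 px; left offset = 0.
Upper-left is one-third across and one-third down within the crop:
x = 0.00 + 1 × 2797.00/3 ≈ 932; y = 17.25 + 1 × 4195.50/3 ≈ 1416.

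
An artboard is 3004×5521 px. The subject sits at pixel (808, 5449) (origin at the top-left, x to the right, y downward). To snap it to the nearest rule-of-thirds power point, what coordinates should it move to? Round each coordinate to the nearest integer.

Third lines: x ∈ {1001, 2003}, y ∈ {1840, 3681}.
808 is closer to x = 1001; 5449 is closer to y = 3681.
So the nearest intersection is the lower-left power point.

(1001, 3681)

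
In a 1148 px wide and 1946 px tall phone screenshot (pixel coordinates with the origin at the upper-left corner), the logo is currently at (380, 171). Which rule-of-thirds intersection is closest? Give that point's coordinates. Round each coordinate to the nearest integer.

x = 383 px, y = 649 px

Third lines: x ∈ {383, 765}, y ∈ {649, 1297}.
380 is closer to x = 383; 171 is closer to y = 649.
So the nearest intersection is the upper-left power point.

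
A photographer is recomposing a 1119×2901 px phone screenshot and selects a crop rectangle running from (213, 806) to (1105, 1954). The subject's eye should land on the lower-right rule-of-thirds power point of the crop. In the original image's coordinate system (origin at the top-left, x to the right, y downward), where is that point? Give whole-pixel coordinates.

(808, 1571)

Crop width = 1105 − 213 = 892 px; one third is 297.33 px.
Crop height = 1954 − 806 = 1148 px; one third is 382.67 px.
The lower-right point is two-thirds across and two-thirds down within the crop:
x = 213 + 2 × 297.33 ≈ 808; y = 806 + 2 × 382.67 ≈ 1571.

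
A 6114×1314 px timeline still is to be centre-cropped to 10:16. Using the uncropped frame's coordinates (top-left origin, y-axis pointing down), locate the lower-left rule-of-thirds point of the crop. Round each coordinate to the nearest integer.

6114/1314 > 10/16, so the 10:16 crop keeps the full height 1314 and trims width to 1314 × 10/16 = 821.25 px.
Left offset = (6114 − 821.25)/2 = 2646.38 px; top offset = 0.
Lower-left is one-third across and two-thirds down within the crop:
x = 2646.38 + 1 × 821.25/3 ≈ 2920; y = 0.00 + 2 × 1314.00/3 ≈ 876.

x = 2920 px, y = 876 px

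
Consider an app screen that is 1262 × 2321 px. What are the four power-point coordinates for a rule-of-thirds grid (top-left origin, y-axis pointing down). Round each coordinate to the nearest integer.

One third of 1262 is 420.67; one third of 2321 is 773.67.
Vertical third lines at x = 421 and x = 841; horizontal third lines at y = 774 and y = 1547.

(421, 774), (841, 774), (421, 1547), (841, 1547)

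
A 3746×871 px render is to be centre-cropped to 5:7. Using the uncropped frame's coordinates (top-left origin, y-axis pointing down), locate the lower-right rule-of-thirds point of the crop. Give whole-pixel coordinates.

3746/871 > 5/7, so the 5:7 crop keeps the full height 871 and trims width to 871 × 5/7 = 622.14 px.
Left offset = (3746 − 622.14)/2 = 1561.93 px; top offset = 0.
Lower-right is two-thirds across and two-thirds down within the crop:
x = 1561.93 + 2 × 622.14/3 ≈ 1977; y = 0.00 + 2 × 871.00/3 ≈ 581.

x = 1977 px, y = 581 px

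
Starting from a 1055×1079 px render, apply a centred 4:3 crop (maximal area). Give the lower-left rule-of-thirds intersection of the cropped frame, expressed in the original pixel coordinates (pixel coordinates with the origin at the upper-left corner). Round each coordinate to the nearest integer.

x = 352 px, y = 671 px

1055/1079 < 4/3, so the 4:3 crop keeps the full width 1055 and trims height to 1055 × 3/4 = 791.25 px.
Top offset = (1079 − 791.25)/2 = 143.88 px; left offset = 0.
Lower-left is one-third across and two-thirds down within the crop:
x = 0.00 + 1 × 1055.00/3 ≈ 352; y = 143.88 + 2 × 791.25/3 ≈ 671.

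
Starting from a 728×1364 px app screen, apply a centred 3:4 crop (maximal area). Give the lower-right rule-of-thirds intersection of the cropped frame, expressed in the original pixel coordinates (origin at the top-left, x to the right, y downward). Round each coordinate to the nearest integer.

(485, 844)

728/1364 < 3/4, so the 3:4 crop keeps the full width 728 and trims height to 728 × 4/3 = 970.67 px.
Top offset = (1364 − 970.67)/2 = 196.67 px; left offset = 0.
Lower-right is two-thirds across and two-thirds down within the crop:
x = 0.00 + 2 × 728.00/3 ≈ 485; y = 196.67 + 2 × 970.67/3 ≈ 844.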